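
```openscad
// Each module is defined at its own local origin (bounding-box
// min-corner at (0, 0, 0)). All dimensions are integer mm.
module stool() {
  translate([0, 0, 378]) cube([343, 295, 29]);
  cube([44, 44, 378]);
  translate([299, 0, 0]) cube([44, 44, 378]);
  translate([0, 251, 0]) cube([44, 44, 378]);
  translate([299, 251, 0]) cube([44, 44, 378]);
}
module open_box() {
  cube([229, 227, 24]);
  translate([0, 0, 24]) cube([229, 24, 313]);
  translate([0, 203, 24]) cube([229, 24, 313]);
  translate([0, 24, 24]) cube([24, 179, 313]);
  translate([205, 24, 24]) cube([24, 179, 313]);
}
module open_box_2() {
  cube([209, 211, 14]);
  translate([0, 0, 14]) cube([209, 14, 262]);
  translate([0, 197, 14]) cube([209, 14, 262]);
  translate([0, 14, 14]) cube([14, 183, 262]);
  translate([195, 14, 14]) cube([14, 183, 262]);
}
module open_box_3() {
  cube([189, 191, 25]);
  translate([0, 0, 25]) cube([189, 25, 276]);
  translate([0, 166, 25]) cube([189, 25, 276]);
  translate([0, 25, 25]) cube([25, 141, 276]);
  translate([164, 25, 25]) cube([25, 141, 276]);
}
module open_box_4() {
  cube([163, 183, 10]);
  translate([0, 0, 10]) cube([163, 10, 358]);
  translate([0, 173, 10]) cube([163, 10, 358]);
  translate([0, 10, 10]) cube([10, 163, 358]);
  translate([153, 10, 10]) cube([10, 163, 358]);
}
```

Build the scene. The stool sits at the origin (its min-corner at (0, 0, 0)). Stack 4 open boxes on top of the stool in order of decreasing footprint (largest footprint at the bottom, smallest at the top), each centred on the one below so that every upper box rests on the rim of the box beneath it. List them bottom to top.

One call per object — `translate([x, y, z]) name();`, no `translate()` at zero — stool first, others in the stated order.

stool();
translate([57, 34, 407]) open_box();
translate([67, 42, 744]) open_box_2();
translate([77, 52, 1020]) open_box_3();
translate([90, 56, 1321]) open_box_4();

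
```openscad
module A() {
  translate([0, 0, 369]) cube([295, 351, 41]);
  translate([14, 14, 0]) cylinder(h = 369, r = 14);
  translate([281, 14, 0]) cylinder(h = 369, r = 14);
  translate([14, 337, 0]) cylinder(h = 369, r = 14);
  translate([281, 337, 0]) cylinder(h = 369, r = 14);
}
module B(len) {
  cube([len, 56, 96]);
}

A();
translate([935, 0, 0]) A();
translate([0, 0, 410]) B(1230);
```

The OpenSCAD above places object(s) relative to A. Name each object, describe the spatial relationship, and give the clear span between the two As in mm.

Second stool starts at x = 935; first ends at x = 295; clear span = 935 − 295 = 640 mm.

A is a stool. B is a beam. A beam spans the tops of two stools. The clear span between the two stools is 640 mm.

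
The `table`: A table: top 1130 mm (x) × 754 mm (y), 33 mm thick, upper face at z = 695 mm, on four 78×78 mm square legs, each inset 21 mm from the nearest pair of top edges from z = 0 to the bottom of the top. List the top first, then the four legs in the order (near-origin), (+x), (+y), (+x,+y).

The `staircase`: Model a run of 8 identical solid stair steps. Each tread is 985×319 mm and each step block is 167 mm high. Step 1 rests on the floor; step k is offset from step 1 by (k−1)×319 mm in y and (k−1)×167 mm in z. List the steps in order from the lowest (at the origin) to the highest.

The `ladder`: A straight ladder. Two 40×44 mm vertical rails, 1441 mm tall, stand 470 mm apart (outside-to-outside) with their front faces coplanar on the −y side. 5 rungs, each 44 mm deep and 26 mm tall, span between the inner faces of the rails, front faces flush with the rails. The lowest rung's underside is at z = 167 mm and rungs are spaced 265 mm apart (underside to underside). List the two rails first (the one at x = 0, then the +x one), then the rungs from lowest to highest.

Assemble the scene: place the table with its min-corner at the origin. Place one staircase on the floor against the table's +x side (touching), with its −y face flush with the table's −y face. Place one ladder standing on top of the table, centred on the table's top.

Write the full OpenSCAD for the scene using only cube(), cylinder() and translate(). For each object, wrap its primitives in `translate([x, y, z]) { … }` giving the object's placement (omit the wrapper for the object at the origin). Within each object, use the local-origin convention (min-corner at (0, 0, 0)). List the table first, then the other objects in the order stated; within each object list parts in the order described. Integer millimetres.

translate([0, 0, 662]) cube([1130, 754, 33]);
translate([21, 21, 0]) cube([78, 78, 662]);
translate([1031, 21, 0]) cube([78, 78, 662]);
translate([21, 655, 0]) cube([78, 78, 662]);
translate([1031, 655, 0]) cube([78, 78, 662]);
translate([1130, 0, 0]) {
  cube([985, 319, 167]);
  translate([0, 319, 167]) cube([985, 319, 167]);
  translate([0, 638, 334]) cube([985, 319, 167]);
  translate([0, 957, 501]) cube([985, 319, 167]);
  translate([0, 1276, 668]) cube([985, 319, 167]);
  translate([0, 1595, 835]) cube([985, 319, 167]);
  translate([0, 1914, 1002]) cube([985, 319, 167]);
  translate([0, 2233, 1169]) cube([985, 319, 167]);
}
translate([330, 355, 695]) {
  cube([40, 44, 1441]);
  translate([430, 0, 0]) cube([40, 44, 1441]);
  translate([40, 0, 167]) cube([390, 44, 26]);
  translate([40, 0, 432]) cube([390, 44, 26]);
  translate([40, 0, 697]) cube([390, 44, 26]);
  translate([40, 0, 962]) cube([390, 44, 26]);
  translate([40, 0, 1227]) cube([390, 44, 26]);
}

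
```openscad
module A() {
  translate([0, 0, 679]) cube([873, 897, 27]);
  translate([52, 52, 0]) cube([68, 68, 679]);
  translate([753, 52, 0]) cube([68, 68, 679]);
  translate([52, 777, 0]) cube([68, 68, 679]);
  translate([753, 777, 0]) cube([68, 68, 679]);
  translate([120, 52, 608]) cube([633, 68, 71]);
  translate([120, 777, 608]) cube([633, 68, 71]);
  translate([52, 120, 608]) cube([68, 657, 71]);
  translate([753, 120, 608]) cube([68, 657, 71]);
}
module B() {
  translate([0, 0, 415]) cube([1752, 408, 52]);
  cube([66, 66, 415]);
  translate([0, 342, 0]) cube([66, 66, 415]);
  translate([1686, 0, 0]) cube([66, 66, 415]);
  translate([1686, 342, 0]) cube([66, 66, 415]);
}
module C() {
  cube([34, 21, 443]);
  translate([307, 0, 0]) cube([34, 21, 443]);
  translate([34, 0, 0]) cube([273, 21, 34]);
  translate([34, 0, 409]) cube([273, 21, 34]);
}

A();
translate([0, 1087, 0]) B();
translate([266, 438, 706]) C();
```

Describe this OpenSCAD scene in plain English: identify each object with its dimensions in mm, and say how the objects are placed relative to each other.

A is a rectangular dining table. The top is 873×897×27 mm with its upper surface at z = 706 mm. It stands on four 68×68 mm square legs, each inset 52 mm from the nearest pair of top edges, running from the floor to the underside of the top. Four apron rails, 68 mm thick and 71 mm tall, run between adjacent legs with their top edges flush with the underside of the top and their outer faces flush with the legs' outer faces.

B is a long wooden bench with a 1752 mm (x) × 408 mm (y) seat, 52 mm thick, its top surface 467 mm above the floor. Four 66 mm square legs at the seat corners, flush with the edges, run from z = 0 to the seat underside.

C is a picture frame with a 273×375 mm rectangular opening (x by z) and a uniform 34 mm border on every side. Frame depth is 21 mm along y. It is built from two vertical stiles running the full outside height and two horizontal rails spanning the gap between the stiles.

The bench is on the floor beside the table on its +y side. The picture frame is on top of the table, centred.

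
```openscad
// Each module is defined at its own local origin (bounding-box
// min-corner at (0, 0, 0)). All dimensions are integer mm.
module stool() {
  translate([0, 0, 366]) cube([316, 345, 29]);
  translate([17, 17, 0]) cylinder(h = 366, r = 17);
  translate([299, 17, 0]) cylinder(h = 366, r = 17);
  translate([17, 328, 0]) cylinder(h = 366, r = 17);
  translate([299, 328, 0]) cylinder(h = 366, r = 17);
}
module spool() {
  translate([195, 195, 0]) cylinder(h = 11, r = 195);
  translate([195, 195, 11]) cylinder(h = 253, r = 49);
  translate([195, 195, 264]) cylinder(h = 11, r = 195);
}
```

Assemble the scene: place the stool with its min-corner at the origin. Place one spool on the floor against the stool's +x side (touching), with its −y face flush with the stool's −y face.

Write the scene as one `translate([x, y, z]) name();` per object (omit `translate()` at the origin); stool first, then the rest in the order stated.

stool();
translate([316, 0, 0]) spool();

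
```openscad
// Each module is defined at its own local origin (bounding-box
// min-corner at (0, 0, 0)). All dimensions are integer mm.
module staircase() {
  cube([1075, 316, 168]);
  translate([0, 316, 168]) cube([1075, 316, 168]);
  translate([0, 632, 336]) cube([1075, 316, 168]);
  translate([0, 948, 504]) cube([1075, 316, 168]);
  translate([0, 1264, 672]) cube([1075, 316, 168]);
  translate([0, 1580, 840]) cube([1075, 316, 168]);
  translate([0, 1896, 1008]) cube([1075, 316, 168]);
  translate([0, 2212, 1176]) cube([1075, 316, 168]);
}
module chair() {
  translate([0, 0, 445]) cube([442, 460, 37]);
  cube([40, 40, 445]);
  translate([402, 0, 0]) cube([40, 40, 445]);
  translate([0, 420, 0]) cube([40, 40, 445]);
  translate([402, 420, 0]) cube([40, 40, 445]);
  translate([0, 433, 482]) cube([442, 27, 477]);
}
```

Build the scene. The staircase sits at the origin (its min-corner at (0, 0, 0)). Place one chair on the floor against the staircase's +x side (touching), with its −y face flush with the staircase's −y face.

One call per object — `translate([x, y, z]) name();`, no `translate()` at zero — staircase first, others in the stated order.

staircase();
translate([1075, 0, 0]) chair();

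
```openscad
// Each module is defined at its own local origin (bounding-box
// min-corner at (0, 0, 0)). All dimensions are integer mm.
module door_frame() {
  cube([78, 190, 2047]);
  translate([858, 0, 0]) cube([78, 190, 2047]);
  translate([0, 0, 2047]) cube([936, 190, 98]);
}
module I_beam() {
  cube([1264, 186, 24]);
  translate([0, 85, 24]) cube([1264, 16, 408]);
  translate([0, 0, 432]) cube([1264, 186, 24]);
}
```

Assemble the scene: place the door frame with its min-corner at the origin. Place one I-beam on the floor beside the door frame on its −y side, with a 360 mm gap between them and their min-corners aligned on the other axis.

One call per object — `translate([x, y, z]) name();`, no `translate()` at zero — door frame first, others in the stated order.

door_frame();
translate([0, -546, 0]) I_beam();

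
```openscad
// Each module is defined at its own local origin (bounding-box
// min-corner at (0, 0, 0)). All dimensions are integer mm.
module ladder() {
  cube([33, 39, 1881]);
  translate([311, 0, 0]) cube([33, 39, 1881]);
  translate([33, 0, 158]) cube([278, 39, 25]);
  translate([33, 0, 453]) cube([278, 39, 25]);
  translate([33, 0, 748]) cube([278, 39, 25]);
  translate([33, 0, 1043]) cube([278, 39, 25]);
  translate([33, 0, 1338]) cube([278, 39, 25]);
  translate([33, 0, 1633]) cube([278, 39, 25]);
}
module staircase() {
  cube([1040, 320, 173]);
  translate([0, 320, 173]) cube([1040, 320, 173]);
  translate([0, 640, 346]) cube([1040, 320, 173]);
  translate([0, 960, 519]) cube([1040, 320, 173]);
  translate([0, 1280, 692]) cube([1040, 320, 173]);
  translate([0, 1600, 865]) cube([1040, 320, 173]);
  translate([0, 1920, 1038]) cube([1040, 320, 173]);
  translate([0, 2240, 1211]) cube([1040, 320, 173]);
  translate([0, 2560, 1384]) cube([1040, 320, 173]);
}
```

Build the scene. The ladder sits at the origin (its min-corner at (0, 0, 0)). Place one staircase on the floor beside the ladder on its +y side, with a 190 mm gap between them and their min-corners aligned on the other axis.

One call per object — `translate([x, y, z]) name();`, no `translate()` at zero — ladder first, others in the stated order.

ladder();
translate([0, 229, 0]) staircase();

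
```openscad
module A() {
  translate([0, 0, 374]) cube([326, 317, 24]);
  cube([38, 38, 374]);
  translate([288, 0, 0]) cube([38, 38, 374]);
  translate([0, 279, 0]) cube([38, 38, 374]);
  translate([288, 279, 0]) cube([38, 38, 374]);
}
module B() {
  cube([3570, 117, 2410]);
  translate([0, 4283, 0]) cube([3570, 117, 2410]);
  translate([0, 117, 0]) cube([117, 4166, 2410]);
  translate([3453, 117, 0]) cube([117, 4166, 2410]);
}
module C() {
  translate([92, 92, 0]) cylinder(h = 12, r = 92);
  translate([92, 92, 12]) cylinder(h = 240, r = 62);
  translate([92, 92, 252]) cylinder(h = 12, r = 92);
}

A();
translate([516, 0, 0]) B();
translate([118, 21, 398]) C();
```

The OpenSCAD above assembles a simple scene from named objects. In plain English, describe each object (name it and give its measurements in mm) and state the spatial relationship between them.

A is a four-legged stool. The seat is a 326×317×24 mm slab whose top surface is at z = 398 mm; four square legs, each 38×38 mm in cross-section, run from the floor (z = 0) to the underside of the seat, each flush with a corner of the seat.

B is a box-shaped house frame (walls only): outside footprint 3570×4400 mm, wall height 2410 mm, wall thickness 117 mm. The two y-facing walls run the full x-width; the two x-facing walls fit between the inner faces of the y-facing walls.

C is a spool: two coaxial disc flanges of radius 92 mm and thickness 12 mm, joined by a core cylinder of radius 62 mm and height 240 mm. The lower flange rests on z = 0 and the three cylinders share a vertical axis.

The house frame is on the floor beside the stool on its +x side. The spool is on top of the stool.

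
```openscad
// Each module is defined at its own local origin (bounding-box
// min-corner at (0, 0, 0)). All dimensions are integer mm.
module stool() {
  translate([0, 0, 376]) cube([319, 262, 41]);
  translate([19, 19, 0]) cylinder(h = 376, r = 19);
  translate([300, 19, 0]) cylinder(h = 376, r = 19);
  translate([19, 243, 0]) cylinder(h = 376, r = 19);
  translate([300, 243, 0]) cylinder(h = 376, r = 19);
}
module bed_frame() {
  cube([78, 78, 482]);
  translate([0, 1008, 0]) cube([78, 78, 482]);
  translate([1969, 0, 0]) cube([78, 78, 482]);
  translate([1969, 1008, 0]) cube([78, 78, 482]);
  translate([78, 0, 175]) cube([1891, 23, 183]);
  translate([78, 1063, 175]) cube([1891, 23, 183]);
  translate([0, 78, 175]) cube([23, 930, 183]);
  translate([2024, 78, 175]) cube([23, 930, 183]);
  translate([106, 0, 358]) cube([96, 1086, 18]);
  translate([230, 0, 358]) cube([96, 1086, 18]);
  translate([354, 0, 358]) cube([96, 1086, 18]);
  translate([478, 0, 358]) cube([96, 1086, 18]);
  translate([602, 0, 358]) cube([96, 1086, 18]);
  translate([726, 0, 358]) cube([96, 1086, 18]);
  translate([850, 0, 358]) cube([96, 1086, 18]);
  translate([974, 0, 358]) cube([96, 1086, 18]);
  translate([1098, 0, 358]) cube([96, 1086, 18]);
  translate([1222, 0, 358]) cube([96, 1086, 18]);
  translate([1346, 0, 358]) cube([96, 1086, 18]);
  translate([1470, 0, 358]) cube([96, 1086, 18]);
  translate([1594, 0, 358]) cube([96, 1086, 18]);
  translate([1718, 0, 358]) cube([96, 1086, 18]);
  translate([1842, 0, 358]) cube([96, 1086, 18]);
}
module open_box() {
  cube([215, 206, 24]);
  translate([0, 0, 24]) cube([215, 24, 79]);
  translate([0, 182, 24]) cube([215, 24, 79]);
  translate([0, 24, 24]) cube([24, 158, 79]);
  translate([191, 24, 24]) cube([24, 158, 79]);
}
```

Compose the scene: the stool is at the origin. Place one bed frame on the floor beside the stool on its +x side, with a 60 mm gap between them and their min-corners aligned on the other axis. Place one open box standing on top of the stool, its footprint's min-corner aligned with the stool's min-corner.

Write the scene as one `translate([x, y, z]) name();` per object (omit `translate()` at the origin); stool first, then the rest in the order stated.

stool();
translate([379, 0, 0]) bed_frame();
translate([0, 0, 417]) open_box();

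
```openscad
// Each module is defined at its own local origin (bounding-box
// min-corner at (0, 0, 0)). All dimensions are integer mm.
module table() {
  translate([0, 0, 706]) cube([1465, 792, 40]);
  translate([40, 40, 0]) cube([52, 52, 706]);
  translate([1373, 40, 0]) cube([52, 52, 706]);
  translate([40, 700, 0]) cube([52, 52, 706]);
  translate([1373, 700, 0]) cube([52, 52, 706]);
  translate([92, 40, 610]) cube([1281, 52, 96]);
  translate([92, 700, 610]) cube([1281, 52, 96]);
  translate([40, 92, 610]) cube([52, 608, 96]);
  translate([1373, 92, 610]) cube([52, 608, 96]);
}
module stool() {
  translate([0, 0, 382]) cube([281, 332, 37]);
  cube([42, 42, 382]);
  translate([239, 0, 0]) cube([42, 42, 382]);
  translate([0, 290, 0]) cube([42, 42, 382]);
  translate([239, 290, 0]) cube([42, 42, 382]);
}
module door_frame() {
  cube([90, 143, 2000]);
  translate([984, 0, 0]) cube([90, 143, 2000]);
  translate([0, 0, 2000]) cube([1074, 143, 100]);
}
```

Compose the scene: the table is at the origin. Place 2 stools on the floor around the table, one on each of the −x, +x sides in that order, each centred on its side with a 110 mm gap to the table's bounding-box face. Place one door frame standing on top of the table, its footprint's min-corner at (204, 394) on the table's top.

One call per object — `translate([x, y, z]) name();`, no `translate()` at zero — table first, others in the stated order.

table();
translate([-391, 230, 0]) stool();
translate([1575, 230, 0]) stool();
translate([204, 394, 746]) door_frame();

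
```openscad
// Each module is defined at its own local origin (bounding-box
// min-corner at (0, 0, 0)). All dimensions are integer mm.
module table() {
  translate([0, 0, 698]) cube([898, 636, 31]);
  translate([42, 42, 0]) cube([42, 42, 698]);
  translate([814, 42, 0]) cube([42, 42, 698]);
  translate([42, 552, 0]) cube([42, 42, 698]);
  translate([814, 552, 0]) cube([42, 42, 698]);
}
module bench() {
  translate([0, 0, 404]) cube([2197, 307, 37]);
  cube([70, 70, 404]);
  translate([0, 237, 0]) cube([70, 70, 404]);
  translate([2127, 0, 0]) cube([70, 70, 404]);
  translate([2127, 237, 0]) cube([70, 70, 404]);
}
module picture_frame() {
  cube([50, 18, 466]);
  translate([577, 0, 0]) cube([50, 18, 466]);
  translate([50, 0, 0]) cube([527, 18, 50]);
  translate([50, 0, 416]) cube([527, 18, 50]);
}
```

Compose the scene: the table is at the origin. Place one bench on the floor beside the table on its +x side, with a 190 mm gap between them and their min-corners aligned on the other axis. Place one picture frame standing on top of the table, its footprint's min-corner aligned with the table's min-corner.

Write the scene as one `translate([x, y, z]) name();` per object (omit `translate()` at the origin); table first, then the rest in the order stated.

table();
translate([1088, 0, 0]) bench();
translate([0, 0, 729]) picture_frame();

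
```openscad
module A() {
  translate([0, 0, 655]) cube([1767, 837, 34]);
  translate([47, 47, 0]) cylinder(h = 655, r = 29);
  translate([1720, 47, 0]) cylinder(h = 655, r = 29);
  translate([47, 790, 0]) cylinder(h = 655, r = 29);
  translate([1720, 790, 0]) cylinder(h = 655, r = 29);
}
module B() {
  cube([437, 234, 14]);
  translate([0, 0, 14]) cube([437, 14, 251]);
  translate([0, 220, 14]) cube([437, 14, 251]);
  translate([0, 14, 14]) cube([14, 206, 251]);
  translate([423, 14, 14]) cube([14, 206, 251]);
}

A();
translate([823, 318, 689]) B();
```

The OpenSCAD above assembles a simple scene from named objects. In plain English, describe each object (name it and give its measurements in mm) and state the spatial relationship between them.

A is a table with a 1767×837 mm rectangular top, 34 mm thick, top surface at z = 689 mm, supported by four round legs of 58 mm diameter, each leg's bounding box inset 18 mm from the nearest pair of top edges, running from the floor.

B is an open-topped rectangular box: outside dimensions 437×234×265 mm, with a uniform wall and base thickness of 14 mm. The base is a full 437×234 slab on the floor; four walls sit on top of the base. The front and back walls (the −y and +y sides) span the full width; the two side walls fit between them.

The open box is on top of the table.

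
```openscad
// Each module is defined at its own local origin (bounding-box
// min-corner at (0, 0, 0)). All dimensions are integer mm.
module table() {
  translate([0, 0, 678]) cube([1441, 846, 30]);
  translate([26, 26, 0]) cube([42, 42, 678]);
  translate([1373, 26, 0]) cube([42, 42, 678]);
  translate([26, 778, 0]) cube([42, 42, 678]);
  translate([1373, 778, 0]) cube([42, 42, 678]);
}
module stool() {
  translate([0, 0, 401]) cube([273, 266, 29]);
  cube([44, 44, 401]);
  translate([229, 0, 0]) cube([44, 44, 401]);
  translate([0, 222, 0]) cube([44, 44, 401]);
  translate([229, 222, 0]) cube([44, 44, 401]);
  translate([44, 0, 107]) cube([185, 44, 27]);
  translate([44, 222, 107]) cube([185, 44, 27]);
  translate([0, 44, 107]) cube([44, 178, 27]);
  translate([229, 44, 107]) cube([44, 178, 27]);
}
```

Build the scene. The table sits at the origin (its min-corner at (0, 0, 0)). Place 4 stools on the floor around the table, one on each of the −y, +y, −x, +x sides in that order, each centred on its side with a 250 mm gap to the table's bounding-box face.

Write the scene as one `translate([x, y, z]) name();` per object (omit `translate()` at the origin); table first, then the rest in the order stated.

table();
translate([584, -516, 0]) stool();
translate([584, 1096, 0]) stool();
translate([-523, 290, 0]) stool();
translate([1691, 290, 0]) stool();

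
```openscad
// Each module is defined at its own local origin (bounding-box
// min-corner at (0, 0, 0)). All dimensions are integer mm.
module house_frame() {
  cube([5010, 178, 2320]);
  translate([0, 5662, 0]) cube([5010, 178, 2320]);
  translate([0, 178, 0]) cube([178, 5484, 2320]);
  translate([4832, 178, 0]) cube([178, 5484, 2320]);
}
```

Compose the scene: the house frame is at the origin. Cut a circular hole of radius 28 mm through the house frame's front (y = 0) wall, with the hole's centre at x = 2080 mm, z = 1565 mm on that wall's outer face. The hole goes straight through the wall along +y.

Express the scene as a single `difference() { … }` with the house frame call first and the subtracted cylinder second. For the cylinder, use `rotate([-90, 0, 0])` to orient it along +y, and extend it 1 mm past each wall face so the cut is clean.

difference() {
  house_frame();
  translate([2080, -1, 1565]) rotate([-90, 0, 0]) cylinder(h = 180, r = 28);
}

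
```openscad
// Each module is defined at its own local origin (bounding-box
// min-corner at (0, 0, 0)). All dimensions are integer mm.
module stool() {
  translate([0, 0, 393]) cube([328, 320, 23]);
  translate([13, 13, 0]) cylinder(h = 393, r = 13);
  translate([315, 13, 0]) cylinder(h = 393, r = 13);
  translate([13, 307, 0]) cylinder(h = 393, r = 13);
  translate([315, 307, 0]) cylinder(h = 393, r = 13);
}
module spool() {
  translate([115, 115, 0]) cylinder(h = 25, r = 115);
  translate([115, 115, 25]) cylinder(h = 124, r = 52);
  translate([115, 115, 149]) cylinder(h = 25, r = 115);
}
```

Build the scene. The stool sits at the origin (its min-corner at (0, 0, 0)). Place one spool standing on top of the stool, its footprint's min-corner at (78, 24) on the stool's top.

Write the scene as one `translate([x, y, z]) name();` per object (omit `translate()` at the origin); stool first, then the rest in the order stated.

stool();
translate([78, 24, 416]) spool();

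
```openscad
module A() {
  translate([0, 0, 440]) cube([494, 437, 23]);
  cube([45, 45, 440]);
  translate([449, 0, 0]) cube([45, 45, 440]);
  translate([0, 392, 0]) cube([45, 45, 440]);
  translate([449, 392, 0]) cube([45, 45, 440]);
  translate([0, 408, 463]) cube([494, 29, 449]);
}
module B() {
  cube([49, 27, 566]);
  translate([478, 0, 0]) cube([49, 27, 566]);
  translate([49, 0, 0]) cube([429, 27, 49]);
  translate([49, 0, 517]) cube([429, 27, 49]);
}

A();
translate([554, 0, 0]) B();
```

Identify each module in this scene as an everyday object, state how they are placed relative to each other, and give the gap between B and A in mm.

A is a chair. B is a picture frame. The picture frame is on the floor beside the chair on its +x side. The gap between the picture frame and the chair is 60 mm.

The picture frame's nearest face is 60 mm from the chair's +x face.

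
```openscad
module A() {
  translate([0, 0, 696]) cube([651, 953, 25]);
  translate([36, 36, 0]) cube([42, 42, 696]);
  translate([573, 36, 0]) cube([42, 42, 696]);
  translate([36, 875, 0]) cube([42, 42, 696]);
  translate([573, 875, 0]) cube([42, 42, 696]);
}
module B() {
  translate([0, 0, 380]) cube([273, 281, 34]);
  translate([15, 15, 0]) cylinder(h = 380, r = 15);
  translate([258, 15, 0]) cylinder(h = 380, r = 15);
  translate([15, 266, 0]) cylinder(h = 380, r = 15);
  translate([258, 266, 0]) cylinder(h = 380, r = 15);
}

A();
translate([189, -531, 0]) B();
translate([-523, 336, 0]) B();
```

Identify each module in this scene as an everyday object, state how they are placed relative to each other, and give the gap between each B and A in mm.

Each stool's nearest face is 250 mm from the table's bounding box.

A is a table. B is a stool. Two stools sit around the table at the −y, −x sides. The gap between each stool and the table is 250 mm.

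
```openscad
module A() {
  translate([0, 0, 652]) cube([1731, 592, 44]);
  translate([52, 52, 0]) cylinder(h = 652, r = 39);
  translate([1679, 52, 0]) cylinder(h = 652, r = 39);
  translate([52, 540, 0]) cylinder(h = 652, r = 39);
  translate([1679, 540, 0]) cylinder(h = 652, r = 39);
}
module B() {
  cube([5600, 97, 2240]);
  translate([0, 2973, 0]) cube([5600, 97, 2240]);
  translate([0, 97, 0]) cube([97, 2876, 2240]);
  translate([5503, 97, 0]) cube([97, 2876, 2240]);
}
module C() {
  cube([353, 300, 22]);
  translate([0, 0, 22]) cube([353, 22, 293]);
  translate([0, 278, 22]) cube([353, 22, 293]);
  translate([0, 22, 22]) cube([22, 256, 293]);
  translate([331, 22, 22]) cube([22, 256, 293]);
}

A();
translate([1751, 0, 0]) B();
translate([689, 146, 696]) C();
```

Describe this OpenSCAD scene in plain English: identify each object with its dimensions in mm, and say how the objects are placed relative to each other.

A is a rectangular dining table. The top is 1731×592×44 mm with its upper surface at z = 696 mm. It stands on four round legs of 78 mm diameter, each leg's bounding box inset 13 mm from the nearest pair of top edges, running from the floor to the underside of the top.

B is the wall frame of a small rectangular building: four walls, each 2240 mm tall and 97 mm thick, enclosing a footprint 5600 mm (x) by 3070 mm (y) outside-to-outside, with no floor or roof. The front and back walls (the −y and +y sides) span the full width; the two side walls fit between them.

C is an open storage box with external size 353×300×315 mm and wall thickness 22 mm (the base is also 22 mm thick). The base covers the whole footprint; the four walls stand on the base, with the y-facing walls full-width and the x-facing walls fitting between their inner faces.

The house frame is on the floor beside the table on its +x side. The open box is on top of the table, centred.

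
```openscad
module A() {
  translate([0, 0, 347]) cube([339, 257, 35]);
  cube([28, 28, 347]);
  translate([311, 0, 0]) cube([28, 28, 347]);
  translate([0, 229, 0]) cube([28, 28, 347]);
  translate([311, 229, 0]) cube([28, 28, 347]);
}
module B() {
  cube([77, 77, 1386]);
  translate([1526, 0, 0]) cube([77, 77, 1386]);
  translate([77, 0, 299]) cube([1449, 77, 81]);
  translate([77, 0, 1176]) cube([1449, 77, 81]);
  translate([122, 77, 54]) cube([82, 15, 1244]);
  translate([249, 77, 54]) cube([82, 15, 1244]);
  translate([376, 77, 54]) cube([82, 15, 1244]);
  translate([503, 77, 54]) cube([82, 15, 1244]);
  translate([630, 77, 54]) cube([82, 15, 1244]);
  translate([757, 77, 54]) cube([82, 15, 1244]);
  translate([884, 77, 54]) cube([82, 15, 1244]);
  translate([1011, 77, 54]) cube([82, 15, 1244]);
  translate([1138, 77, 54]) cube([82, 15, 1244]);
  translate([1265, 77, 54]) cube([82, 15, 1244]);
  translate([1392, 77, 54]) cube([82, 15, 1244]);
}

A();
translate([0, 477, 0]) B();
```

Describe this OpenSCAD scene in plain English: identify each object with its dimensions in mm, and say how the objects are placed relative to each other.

A is a four-legged stool. The seat is 339×257 mm, 35 mm thick, top at z = 382 mm. It stands on four square legs, each 28×28 mm in cross-section, from z = 0 to the seat underside, each flush with a corner of the seat.

B is a fence section. Two 77×77 mm posts, 1386 mm tall, stand on the floor with a clear span of 1449 mm between their inner faces. Two horizontal rails of 77×81 mm section span the gap between the posts with their undersides at z = 299 mm and z = 1176 mm, flush with the posts' −y face. 11 pickets, each 82 mm wide, 15 mm thick and 1244 mm tall, are fixed to the +y face of the rails with their bottoms at z = 54 mm, evenly spaced across the span with equal gaps (rounded down to the nearest mm) at the −x end and between each pair — any rounding remainder accumulates at the +x end.

The fence section is on the floor beside the stool on its +y side.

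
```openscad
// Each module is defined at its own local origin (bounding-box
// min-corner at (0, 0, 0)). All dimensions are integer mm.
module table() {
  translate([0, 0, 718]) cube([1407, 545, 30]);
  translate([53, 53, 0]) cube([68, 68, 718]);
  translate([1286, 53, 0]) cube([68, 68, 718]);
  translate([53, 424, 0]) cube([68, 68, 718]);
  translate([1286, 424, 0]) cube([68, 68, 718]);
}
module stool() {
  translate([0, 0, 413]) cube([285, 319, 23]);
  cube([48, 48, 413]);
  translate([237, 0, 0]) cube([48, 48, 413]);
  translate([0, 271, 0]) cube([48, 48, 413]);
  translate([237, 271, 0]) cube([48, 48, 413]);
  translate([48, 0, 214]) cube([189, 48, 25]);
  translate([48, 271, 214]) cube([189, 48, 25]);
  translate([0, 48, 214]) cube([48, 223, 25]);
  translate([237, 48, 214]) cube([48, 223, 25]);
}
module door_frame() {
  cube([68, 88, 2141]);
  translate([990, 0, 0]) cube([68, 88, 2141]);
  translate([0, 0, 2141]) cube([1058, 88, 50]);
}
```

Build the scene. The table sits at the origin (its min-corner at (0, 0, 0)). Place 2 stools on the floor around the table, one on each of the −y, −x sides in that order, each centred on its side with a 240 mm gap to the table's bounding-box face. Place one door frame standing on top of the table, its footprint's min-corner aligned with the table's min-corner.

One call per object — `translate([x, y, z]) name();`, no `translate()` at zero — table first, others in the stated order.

table();
translate([561, -559, 0]) stool();
translate([-525, 113, 0]) stool();
translate([0, 0, 748]) door_frame();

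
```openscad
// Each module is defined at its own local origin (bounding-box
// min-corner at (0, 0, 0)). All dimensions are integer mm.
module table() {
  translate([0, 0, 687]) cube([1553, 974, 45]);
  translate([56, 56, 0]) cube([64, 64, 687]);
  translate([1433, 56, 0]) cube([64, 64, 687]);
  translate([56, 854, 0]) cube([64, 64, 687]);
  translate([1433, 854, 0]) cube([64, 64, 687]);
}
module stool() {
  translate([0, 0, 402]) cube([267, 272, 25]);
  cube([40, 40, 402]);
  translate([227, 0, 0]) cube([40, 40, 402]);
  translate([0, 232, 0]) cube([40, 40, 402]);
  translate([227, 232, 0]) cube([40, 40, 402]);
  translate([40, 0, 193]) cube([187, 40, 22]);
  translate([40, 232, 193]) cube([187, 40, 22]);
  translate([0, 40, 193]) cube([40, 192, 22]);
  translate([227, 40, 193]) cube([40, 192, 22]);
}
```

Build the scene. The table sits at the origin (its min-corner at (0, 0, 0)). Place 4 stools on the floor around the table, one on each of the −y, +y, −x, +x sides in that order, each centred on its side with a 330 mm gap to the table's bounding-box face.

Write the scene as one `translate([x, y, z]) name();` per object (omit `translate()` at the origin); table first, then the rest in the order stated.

table();
translate([643, -602, 0]) stool();
translate([643, 1304, 0]) stool();
translate([-597, 351, 0]) stool();
translate([1883, 351, 0]) stool();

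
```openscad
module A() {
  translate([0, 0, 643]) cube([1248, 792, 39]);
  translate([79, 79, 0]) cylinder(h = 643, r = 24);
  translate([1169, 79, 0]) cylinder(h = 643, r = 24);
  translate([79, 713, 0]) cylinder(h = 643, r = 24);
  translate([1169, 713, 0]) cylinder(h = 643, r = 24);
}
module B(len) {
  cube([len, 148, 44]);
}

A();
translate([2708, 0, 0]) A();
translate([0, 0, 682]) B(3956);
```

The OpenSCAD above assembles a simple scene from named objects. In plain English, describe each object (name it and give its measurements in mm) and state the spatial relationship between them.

A is a rectangular dining table. The top is 1248×792×39 mm with its upper surface at z = 682 mm. It stands on four round legs of 48 mm diameter, each leg's bounding box inset 55 mm from the nearest pair of top edges, running from the floor to the underside of the top.

B is a rectangular beam 3956 mm long (x), 148 mm deep (y), 44 mm thick (z).

The beam spans the tops of two tables placed 1460 mm apart, resting at z = 682 mm.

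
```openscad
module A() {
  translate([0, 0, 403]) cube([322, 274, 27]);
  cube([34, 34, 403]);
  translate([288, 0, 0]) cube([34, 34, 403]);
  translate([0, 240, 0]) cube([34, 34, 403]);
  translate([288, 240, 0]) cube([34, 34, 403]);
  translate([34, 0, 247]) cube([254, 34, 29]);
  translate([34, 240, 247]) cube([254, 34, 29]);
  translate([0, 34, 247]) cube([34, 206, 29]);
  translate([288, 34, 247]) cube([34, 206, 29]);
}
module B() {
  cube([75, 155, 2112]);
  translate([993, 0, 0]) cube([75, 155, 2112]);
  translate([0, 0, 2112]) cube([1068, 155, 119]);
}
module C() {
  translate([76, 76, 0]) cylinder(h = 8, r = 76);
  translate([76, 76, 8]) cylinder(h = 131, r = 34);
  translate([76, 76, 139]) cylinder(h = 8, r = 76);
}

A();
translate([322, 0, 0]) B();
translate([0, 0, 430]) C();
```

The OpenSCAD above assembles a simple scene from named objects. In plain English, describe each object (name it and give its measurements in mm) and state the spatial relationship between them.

A is a four-legged stool. The seat is 322×274 mm, 27 mm thick, top at z = 430 mm. It stands on four square legs, each 34×34 mm in cross-section, from z = 0 to the seat underside, each flush with a corner of the seat. Four stretchers, 34 mm wide and 29 mm tall, connect adjacent legs with their undersides at z = 247 mm, each running between the inner faces of the legs it joins and aligned with the legs' outer faces on the other axis.

B is a door frame. The clear opening is 918 mm wide and 2112 mm high. Two 75 mm wide jambs, 155 mm deep, stand either side of the opening from the floor to the top of the opening. A 119 mm thick head sits across the top of both jambs, spanning the full outside width of the frame.

C is a spool: two coaxial disc flanges of radius 76 mm and thickness 8 mm, joined by a core cylinder of radius 34 mm and height 131 mm. The lower flange rests on z = 0 and the three cylinders share a vertical axis.

The door frame is against the stool's +x side, with their −y faces flush. The spool is on top of the stool.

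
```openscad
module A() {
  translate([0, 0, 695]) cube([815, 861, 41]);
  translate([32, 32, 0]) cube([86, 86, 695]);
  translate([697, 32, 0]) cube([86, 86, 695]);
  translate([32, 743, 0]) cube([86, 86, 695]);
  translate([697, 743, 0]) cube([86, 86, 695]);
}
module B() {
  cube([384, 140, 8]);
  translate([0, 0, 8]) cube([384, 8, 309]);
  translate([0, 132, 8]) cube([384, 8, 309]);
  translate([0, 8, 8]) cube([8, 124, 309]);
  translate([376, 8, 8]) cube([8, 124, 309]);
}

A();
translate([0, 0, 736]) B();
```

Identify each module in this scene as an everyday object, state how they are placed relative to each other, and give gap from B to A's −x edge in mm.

A is a table. B is an open box. The open box is on top of the table. The gap from the open box to the table's −x edge is 0 mm.

The open box's min-x is at 0; the table's min-x is 0; gap = 0 mm.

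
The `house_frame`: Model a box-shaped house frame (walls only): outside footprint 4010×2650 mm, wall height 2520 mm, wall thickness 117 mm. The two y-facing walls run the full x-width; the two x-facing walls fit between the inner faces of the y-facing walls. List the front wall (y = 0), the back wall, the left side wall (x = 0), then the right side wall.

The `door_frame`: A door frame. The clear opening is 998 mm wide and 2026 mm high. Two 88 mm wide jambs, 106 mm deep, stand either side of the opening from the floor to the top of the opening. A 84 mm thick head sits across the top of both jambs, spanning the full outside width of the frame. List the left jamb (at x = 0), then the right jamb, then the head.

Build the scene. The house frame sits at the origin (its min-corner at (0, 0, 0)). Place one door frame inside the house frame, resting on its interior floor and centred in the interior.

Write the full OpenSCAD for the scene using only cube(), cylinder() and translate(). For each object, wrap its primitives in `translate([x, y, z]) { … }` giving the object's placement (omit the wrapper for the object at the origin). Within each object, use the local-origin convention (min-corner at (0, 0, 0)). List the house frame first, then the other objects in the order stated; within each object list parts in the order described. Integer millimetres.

cube([4010, 117, 2520]);
translate([0, 2533, 0]) cube([4010, 117, 2520]);
translate([0, 117, 0]) cube([117, 2416, 2520]);
translate([3893, 117, 0]) cube([117, 2416, 2520]);
translate([1418, 1272, 0]) {
  cube([88, 106, 2026]);
  translate([1086, 0, 0]) cube([88, 106, 2026]);
  translate([0, 0, 2026]) cube([1174, 106, 84]);
}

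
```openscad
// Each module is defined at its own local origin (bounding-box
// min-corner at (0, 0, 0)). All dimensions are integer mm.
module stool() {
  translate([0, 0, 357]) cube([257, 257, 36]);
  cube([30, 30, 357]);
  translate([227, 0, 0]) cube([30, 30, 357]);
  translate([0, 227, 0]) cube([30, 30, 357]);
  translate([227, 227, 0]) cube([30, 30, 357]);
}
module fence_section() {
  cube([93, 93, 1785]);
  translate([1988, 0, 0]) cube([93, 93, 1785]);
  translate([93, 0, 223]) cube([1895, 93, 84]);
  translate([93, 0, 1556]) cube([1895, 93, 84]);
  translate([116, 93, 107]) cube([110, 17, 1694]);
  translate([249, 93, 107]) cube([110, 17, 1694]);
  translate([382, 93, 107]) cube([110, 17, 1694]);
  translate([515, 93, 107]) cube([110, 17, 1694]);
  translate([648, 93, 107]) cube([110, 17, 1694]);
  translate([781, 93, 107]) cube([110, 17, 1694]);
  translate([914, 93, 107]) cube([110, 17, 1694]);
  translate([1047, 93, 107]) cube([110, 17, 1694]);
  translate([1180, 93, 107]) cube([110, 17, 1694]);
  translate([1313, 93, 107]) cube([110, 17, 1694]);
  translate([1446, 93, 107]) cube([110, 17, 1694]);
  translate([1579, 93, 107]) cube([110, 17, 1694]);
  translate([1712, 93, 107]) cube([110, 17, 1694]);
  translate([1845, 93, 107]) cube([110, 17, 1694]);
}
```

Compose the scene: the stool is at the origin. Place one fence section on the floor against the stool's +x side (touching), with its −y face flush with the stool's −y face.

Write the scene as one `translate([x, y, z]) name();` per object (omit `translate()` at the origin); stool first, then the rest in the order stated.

stool();
translate([257, 0, 0]) fence_section();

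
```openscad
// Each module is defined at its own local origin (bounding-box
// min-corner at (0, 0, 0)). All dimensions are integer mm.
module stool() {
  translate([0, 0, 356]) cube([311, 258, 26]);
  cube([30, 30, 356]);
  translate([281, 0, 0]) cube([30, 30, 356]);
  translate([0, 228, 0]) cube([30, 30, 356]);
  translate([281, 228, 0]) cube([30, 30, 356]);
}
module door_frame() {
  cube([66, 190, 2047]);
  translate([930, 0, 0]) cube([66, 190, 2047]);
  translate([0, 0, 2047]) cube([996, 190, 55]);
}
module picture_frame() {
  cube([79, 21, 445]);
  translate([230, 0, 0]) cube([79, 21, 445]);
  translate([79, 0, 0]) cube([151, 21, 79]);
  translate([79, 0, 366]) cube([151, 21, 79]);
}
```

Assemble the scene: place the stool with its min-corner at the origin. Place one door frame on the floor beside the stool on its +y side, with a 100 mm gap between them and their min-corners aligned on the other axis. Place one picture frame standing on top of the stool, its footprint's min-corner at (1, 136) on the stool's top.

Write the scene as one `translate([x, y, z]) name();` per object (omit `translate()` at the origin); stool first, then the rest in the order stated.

stool();
translate([0, 358, 0]) door_frame();
translate([1, 136, 382]) picture_frame();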